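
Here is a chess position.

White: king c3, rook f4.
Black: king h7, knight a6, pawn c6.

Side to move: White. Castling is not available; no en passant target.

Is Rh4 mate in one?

no

After Rh4: black king on h7; in check: yes, from the white rook on h4.
Black has 3 legal replies: Kg8, Kg7, Kg6.
In check but a legal move exists → not checkmate.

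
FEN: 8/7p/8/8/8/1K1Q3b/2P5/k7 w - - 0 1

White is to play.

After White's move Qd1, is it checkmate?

After Qd1: black king on a1; in check: yes, from the white queen on d1.
King squares — b1: attacked by Qd1; a2: attacked by Kb3; b2: attacked by Kb3.
Black has no legal moves → checkmate.

yes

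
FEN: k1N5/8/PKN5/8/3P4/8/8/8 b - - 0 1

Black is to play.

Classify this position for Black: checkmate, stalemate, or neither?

stalemate

Black to move; black king on a8.
In check: no.
King squares — a7: attacked by Kb6; b7: attacked by Pa6; b8: attacked by Nc6.
Legal moves for Black: none.
Not in check and no legal moves → stalemate.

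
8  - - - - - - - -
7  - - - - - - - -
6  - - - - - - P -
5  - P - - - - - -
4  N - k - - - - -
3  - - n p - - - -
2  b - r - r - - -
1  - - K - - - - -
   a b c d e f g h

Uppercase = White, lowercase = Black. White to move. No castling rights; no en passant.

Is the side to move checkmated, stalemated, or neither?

checkmate

White to move; white king on c1.
In check: yes, from the black rook on c2.
King squares — b1: attacked by Ba2; d1: attacked by Nc3; b2: attacked by Rc2; c2: attacked by Re2; d2: attacked by Rc2.
Legal moves for White: none.
In check with no legal moves → checkmate.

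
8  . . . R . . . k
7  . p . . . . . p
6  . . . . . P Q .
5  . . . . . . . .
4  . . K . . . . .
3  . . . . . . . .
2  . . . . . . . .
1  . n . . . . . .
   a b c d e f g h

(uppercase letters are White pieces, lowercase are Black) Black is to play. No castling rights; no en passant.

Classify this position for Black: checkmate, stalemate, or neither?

Black to move; black king on h8.
In check: yes, from the white rook on d8.
King squares — g7: attacked by Pf6; h7: own pawn; g8: attacked by Qg6.
Legal moves for Black: none.
In check with no legal moves → checkmate.

checkmate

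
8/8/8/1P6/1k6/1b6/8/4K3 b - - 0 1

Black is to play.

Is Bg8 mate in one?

After Bg8: white king on e1; in check: no.
White is not in check, so this cannot be checkmate.

no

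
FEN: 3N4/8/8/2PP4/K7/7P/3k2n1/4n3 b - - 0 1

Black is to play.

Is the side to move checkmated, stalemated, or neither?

neither

Black to move; black king on d2.
In check: no.
Legal moves for Black: Nh4, Nf4, Ne3, Ke3, Kd3, Kc3, Ke2, Kc2, Kd1, Kc1, Nf3, Nd3, Nc2.
Black has 13 legal moves and is not in check → neither.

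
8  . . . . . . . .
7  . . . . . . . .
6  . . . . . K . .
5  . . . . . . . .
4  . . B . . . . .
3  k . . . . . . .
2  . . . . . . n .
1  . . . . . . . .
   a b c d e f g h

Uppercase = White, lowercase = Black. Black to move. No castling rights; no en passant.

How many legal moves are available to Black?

7

Black to move; king on a3.
In check: no.
Legal moves: Kb4, Ka4, Kb2, Nh4, Nf4, Ne3, Ne1.
Count: 7.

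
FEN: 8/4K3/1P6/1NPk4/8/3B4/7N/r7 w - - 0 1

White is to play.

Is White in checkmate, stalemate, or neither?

neither

White to move; white king on e7.
In check: no.
Legal moves for White include: Kf8, Ke8, Kd8, Kf7, Kd7, Kf6, Nc7+, Na7, Nd6, Nd4, Nc3+, Na3, Bh7, Bg6, Bf5, Be4+, Bc4+, Be2, ... (list truncated; more exist).
White has legal moves and is not in check → neither.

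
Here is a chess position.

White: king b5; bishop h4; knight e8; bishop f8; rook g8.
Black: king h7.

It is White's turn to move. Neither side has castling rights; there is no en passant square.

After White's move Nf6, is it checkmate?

After Nf6: black king on h7; in check: yes, from the white knight on f6.
King squares — g6: attacked by Rg8; h6: attacked by Bf8; g7: attacked by Bf8; g8: attacked by Nf6; h8: attacked by Rg8.
Black has no legal moves → checkmate.

yes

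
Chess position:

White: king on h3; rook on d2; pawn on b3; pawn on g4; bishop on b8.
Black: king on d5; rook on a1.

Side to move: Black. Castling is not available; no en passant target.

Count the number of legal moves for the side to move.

Black to move; king on d5.
In check: yes, from the white rook on d2.
Legal moves: Ke6, Kc6, Kc5, Ke4.
Count: 4.

4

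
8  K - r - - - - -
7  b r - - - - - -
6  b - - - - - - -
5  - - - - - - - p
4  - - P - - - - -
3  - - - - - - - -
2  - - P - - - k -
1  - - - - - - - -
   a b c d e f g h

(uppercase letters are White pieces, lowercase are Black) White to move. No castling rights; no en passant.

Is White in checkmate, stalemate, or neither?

checkmate

White to move; white king on a8.
In check: yes, from the black rook on c8.
King squares — a7: attacked by Rb7; b7: attacked by Ba6; b8: attacked by Ba7.
Legal moves for White: none.
In check with no legal moves → checkmate.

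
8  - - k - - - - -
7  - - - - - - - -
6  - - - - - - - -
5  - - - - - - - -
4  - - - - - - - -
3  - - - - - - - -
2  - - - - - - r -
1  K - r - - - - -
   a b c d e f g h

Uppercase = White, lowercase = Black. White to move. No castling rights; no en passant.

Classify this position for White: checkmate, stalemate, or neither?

White to move; white king on a1.
In check: yes, from the black rook on c1.
King squares — b1: attacked by Rc1; a2: attacked by Rg2; b2: attacked by Rg2.
Legal moves for White: none.
In check with no legal moves → checkmate.

checkmate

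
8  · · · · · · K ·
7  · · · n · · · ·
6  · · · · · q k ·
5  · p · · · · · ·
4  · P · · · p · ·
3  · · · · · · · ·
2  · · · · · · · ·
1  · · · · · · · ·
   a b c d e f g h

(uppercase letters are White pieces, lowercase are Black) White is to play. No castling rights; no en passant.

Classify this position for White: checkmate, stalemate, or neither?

stalemate

White to move; white king on g8.
In check: no.
King squares — f7: attacked by Qf6; g7: attacked by Qf6; h7: attacked by Kg6; f8: attacked by Qf6; h8: attacked by Qf6.
Legal moves for White: none.
Not in check and no legal moves → stalemate.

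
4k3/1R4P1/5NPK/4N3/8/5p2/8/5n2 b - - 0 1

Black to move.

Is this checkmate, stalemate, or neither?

neither

Black to move; black king on e8.
In check: yes, from the white knight on f6.
Legal moves for Black: Kd8.
Black is in check but has 1 legal move → neither.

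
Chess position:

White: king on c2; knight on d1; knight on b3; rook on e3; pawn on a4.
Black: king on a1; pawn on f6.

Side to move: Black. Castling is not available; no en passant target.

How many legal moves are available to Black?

Black to move; king on a1.
In check: yes, from the white knight on b3.
Legal moves: Ka2.
Count: 1.

1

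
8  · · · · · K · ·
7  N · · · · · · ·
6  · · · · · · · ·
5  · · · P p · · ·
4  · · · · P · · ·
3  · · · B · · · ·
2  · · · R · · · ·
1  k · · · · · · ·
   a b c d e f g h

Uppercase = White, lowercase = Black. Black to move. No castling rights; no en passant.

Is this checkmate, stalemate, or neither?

stalemate

Black to move; black king on a1.
In check: no.
King squares — b1: attacked by Bd3; a2: attacked by Rd2; b2: attacked by Rd2.
Legal moves for Black: none.
Not in check and no legal moves → stalemate.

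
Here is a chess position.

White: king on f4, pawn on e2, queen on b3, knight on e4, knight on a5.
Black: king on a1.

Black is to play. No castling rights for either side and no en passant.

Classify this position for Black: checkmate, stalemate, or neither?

Black to move; black king on a1.
In check: no.
King squares — b1: attacked by Qb3; a2: attacked by Qb3; b2: attacked by Qb3.
Legal moves for Black: none.
Not in check and no legal moves → stalemate.

stalemate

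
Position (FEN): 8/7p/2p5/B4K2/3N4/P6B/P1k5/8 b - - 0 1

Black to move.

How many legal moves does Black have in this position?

Black to move; king on c2.
In check: yes, from the white knight on d4.
Legal moves: Kd3, Kb2, Kd1, Kc1, Kb1.
Count: 5.

5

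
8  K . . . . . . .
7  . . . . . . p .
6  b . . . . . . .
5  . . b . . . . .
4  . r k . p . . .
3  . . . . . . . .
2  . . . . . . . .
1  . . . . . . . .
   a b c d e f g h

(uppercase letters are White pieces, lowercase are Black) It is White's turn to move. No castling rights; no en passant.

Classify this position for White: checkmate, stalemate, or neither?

stalemate

White to move; white king on a8.
In check: no.
King squares — a7: attacked by Bc5; b7: attacked by Rb4; b8: attacked by Rb4.
Legal moves for White: none.
Not in check and no legal moves → stalemate.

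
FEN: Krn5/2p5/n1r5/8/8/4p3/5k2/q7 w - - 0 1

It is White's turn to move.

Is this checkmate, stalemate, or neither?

White to move; white king on a8.
In check: yes, from the black rook on b8.
King squares — a7: attacked by Nc8; b7: attacked by Rb8; b8: attacked by Na6.
Legal moves for White: none.
In check with no legal moves → checkmate.

checkmate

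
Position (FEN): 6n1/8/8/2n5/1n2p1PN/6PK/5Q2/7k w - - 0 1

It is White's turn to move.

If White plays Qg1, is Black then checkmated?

no

After Qg1: black king on h1; in check: yes, from the white queen on g1.
Black has 1 legal reply: Kxg1.
In check but a legal move exists → not checkmate.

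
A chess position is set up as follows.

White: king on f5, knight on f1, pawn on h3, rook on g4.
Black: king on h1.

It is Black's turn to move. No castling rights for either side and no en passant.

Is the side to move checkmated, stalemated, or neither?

Black to move; black king on h1.
In check: no.
King squares — g1: attacked by Rg4; g2: attacked by Rg4; h2: attacked by Nf1.
Legal moves for Black: none.
Not in check and no legal moves → stalemate.

stalemate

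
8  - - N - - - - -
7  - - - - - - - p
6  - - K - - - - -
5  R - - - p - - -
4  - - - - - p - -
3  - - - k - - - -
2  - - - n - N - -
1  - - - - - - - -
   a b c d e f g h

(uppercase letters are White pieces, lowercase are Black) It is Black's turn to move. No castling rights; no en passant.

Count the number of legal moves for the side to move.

Black to move; king on d3.
In check: yes, from the white knight on f2.
Legal moves: Kd4, Kc4, Ke3, Kc3, Ke2, Kc2.
Count: 6.

6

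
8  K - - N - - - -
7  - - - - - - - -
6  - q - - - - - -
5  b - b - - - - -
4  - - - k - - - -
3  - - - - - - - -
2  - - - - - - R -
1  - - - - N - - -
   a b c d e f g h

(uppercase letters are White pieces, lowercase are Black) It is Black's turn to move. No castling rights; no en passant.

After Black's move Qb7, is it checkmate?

After Qb7: white king on a8; in check: yes, from the black queen on b7.
White has 2 legal replies: Kxb7, Nxb7.
In check but a legal move exists → not checkmate.

no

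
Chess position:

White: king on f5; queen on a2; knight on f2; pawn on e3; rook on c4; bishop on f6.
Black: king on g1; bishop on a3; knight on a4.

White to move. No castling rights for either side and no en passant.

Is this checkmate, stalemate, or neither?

White to move; white king on f5.
In check: no.
Legal moves for White include: Bh8, Bd8, Bg7, Be7, Bg5, Be5, Bh4, Bd4, Bc3, Bb2, Ba1, Kg6, Ke6, Kg5, Ke5, Kg4, Kf4, Ke4, ... (list truncated; more exist).
White has legal moves and is not in check → neither.

neither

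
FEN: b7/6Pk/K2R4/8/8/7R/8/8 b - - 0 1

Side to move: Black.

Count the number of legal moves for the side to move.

2

Black to move; king on h7.
In check: yes, from the white rook on h3.
Legal moves: Kg8, Kxg7.
Count: 2.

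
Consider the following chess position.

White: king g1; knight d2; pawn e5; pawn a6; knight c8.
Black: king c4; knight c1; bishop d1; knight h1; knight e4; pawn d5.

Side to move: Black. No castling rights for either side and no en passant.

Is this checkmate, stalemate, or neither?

neither

Black to move; black king on c4.
In check: yes, from the white knight on d2.
Legal moves for Black: Kc5, Kb5, Kd4, Kb4, Kd3, Kc3, Nxd2.
Black is in check but has 7 legal moves → neither.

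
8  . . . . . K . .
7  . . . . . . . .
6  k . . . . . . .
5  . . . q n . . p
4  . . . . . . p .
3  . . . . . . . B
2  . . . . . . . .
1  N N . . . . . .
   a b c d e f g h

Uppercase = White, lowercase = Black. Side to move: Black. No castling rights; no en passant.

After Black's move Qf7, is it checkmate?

After Qf7: white king on f8; in check: yes, from the black queen on f7.
King squares — e7: attacked by Qf7; f7: attacked by Ne5; g7: attacked by Qf7; e8: attacked by Qf7; g8: attacked by Qf7.
White has no legal moves → checkmate.

yes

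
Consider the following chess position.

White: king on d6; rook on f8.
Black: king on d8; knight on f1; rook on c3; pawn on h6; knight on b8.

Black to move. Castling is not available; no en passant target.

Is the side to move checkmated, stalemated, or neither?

Black to move; black king on d8.
In check: yes, from the white rook on f8.
King squares — c7: attacked by Kd6; d7: attacked by Kd6; e7: attacked by Kd6; c8: attacked by Rf8; e8: attacked by Rf8.
Legal moves for Black: none.
In check with no legal moves → checkmate.

checkmate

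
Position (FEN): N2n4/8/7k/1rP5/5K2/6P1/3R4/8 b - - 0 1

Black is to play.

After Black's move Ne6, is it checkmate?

After Ne6: white king on f4; in check: yes, from the black knight on e6.
White has 6 legal replies: Kf5, Ke5, Kg4, Ke4, Kf3, Ke3.
In check but a legal move exists → not checkmate.

no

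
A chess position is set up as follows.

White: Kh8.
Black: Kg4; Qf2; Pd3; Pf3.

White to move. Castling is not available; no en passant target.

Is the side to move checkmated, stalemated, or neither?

White to move; white king on h8.
In check: no.
Legal moves for White: Kg8, Kh7, Kg7.
White has 3 legal moves and is not in check → neither.

neither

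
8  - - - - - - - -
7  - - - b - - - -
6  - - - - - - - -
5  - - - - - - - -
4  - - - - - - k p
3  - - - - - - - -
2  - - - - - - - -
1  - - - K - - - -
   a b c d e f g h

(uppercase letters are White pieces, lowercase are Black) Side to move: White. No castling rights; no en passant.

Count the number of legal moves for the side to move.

White to move; king on d1.
In check: no.
Legal moves: Ke2, Kd2, Kc2, Ke1, Kc1.
Count: 5.

5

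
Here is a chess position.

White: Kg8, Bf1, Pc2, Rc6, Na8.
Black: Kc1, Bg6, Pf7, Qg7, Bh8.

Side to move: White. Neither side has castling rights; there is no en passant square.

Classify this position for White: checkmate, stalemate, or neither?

White to move; white king on g8.
In check: yes, from the black queen on g7.
King squares — f7: attacked by Bg6; g7: attacked by Bh8; h7: attacked by Bg6; f8: attacked by Qg7; h8: attacked by Qg7.
Legal moves for White: none.
In check with no legal moves → checkmate.

checkmate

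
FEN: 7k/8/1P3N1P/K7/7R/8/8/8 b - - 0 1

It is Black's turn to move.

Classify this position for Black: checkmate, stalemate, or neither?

Black to move; black king on h8.
In check: no.
King squares — g7: attacked by Ph6; h7: attacked by Nf6; g8: attacked by Nf6.
Legal moves for Black: none.
Not in check and no legal moves → stalemate.

stalemate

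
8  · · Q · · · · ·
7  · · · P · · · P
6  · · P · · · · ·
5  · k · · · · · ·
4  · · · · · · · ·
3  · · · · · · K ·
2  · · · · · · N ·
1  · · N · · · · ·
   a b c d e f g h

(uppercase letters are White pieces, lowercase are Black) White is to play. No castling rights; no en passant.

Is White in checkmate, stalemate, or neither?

neither

White to move; white king on g3.
In check: no.
Legal moves for White include: Qh8, Qg8, Qf8, Qe8, Qd8, Qb8+, Qa8, Qc7, Qb7+, Qa6+, Kh4, Kg4, Kf4, Kh3, Kf3, Kh2, Kf2, Nh4, ... (list truncated; more exist).
White has legal moves and is not in check → neither.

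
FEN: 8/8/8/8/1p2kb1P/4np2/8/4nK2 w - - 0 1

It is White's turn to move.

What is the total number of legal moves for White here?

3

White to move; king on f1.
In check: yes, from the black knight on e3.
Legal moves: Kf2, Kg1, Kxe1.
Count: 3.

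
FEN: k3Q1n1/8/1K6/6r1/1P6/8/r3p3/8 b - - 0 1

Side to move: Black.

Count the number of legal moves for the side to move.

0

Black to move; king on a8.
In check: yes, from the white queen on e8.
Legal moves: none.
Count: 0.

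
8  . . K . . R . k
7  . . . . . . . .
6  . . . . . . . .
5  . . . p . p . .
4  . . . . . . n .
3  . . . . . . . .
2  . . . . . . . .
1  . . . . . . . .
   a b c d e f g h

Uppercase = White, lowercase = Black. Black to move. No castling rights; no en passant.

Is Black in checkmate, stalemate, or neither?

Black to move; black king on h8.
In check: yes, from the white rook on f8.
Legal moves for Black: Kh7, Kg7.
Black is in check but has 2 legal moves → neither.

neither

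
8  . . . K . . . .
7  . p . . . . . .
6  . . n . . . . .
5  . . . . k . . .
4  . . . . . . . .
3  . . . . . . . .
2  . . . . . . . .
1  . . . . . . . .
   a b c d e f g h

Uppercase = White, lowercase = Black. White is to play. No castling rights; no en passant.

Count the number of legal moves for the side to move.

4

White to move; king on d8.
In check: yes, from the black knight on c6.
Legal moves: Ke8, Kc8, Kd7, Kc7.
Count: 4.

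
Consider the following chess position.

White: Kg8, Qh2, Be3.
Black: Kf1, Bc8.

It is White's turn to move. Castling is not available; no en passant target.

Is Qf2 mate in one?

yes

After Qf2: black king on f1; in check: yes, from the white queen on f2.
King squares — e1: attacked by Qf2; g1: attacked by Qf2; e2: attacked by Qf2; f2: attacked by Be3; g2: attacked by Qf2.
Black has no legal moves → checkmate.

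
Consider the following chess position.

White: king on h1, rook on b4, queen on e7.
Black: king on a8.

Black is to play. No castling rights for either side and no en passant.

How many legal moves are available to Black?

Black to move; king on a8.
In check: no.
Legal moves: none.
Count: 0.

0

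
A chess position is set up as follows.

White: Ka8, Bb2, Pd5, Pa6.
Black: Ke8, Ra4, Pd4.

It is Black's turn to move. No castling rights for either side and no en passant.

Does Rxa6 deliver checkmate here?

no

After Rxa6: white king on a8; in check: yes, from the black rook on a6.
White has 2 legal replies: Kb8, Kb7.
In check but a legal move exists → not checkmate.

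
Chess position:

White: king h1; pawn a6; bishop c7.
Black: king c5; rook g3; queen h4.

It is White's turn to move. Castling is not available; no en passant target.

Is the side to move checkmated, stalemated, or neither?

checkmate

White to move; white king on h1.
In check: yes, from the black queen on h4.
King squares — g1: attacked by Rg3; g2: attacked by Rg3; h2: attacked by Qh4.
Legal moves for White: none.
In check with no legal moves → checkmate.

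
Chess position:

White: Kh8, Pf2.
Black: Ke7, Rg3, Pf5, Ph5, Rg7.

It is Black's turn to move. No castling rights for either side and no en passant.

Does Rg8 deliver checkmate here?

After Rg8: white king on h8; in check: yes, from the black rook on g8.
White has 1 legal reply: Kh7.
In check but a legal move exists → not checkmate.

no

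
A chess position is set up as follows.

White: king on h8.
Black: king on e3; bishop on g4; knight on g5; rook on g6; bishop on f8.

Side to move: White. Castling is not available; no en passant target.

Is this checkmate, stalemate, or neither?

White to move; white king on h8.
In check: no.
King squares — g7: attacked by Rg6; h7: attacked by Ng5; g8: attacked by Rg6.
Legal moves for White: none.
Not in check and no legal moves → stalemate.

stalemate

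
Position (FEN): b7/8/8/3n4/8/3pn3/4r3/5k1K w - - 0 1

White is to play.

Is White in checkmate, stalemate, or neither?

White to move; white king on h1.
In check: no.
King squares — g1: attacked by Kf1; g2: attacked by Kf1; h2: attacked by Re2.
Legal moves for White: none.
Not in check and no legal moves → stalemate.

stalemate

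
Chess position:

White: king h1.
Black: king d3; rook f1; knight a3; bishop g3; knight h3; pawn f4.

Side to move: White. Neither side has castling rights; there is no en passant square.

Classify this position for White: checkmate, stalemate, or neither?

White to move; white king on h1.
In check: yes, from the black rook on f1.
King squares — g1: attacked by Rf1; g2: available; h2: attacked by Bg3.
Legal moves for White: Kg2.
White is in check but has 1 legal move → neither.

neither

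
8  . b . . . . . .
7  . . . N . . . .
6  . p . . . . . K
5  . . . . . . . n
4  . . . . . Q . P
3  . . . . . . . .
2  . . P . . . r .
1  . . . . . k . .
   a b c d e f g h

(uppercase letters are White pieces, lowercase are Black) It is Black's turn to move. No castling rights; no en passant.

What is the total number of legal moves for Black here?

6

Black to move; king on f1.
In check: yes, from the white queen on f4.
Legal moves: Ke2, Kg1, Ke1, Bxf4+, Nxf4, Rf2.
Count: 6.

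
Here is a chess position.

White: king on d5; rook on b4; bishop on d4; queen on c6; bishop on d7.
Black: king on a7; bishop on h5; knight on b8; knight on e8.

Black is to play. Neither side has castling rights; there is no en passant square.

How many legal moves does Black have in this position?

Black to move; king on a7.
In check: yes, from the white bishop on d4.
Legal moves: none.
Count: 0.

0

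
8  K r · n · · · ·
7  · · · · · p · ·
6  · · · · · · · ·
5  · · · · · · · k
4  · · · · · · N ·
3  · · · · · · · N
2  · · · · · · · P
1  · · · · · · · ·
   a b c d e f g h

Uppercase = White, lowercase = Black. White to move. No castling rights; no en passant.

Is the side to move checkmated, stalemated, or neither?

White to move; white king on a8.
In check: yes, from the black rook on b8.
King squares — a7: available; b7: attacked by Rb8; b8: available.
Legal moves for White: Kxb8, Ka7.
White is in check but has 2 legal moves → neither.

neither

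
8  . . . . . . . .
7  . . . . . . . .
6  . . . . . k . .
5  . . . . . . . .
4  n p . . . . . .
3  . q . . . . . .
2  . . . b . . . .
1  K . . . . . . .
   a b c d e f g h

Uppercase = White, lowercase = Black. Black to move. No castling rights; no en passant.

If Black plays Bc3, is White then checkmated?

After Bc3: white king on a1; in check: yes, from the black bishop on c3.
King squares — b1: attacked by Qb3; a2: attacked by Qb3; b2: attacked by Qb3.
White has no legal moves → checkmate.

yes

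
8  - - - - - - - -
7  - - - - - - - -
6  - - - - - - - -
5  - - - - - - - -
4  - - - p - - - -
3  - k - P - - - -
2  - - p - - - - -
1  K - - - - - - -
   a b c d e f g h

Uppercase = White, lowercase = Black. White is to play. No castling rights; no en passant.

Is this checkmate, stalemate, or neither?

stalemate

White to move; white king on a1.
In check: no.
King squares — b1: attacked by Pc2; a2: attacked by Kb3; b2: attacked by Kb3.
Legal moves for White: none.
Not in check and no legal moves → stalemate.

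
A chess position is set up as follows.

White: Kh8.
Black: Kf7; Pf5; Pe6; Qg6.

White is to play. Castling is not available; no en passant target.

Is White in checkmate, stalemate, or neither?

White to move; white king on h8.
In check: no.
King squares — g7: attacked by Qg6; h7: attacked by Qg6; g8: attacked by Qg6.
Legal moves for White: none.
Not in check and no legal moves → stalemate.

stalemate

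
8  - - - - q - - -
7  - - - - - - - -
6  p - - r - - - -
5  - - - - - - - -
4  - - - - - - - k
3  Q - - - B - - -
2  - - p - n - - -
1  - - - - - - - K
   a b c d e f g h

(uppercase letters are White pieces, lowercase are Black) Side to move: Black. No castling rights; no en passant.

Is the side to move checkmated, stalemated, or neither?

neither

Black to move; black king on h4.
In check: no.
Legal moves for Black include: Qh8, Qg8, Qf8, Qd8, Qc8, Qb8, Qa8+, Qf7, Qe7, Qd7, Qg6, Qe6, Qc6+, Qh5, Qe5, Qb5, Qe4+, Qa4, ... (list truncated; more exist).
Black has legal moves and is not in check → neither.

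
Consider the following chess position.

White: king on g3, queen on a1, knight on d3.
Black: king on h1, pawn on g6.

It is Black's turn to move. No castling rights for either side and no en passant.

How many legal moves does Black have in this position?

0

Black to move; king on h1.
In check: yes, from the white queen on a1.
Legal moves: none.
Count: 0.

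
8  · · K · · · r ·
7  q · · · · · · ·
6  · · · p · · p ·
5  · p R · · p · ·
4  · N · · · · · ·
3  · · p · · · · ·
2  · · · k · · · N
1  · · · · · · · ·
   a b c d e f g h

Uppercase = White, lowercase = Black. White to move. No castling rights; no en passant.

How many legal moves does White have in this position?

White to move; king on c8.
In check: yes, from the black rook on g8.
Legal moves: none.
Count: 0.

0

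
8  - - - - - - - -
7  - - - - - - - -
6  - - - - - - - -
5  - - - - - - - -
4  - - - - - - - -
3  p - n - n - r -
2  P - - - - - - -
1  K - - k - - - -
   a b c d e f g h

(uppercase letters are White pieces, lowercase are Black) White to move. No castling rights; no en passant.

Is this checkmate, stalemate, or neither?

White to move; white king on a1.
In check: no.
King squares — b1: attacked by Nc3; a2: own pawn; b2: attacked by Pa3.
Legal moves for White: none.
Not in check and no legal moves → stalemate.

stalemate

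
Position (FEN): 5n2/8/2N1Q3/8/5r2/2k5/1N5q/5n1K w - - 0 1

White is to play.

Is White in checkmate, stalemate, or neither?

checkmate

White to move; white king on h1.
In check: yes, from the black queen on h2.
King squares — g1: attacked by Qh2; g2: attacked by Qh2; h2: attacked by Nf1.
Legal moves for White: none.
In check with no legal moves → checkmate.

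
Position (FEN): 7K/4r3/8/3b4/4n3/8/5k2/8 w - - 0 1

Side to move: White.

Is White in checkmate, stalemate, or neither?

stalemate

White to move; white king on h8.
In check: no.
King squares — g7: attacked by Re7; h7: attacked by Re7; g8: attacked by Bd5.
Legal moves for White: none.
Not in check and no legal moves → stalemate.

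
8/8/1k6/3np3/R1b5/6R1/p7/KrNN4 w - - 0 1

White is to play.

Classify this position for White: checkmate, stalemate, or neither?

White to move; white king on a1.
In check: yes, from the black rook on b1.
King squares — b1: attacked by Pa2; a2: attacked by Bc4; b2: attacked by Rb1.
Legal moves for White: none.
In check with no legal moves → checkmate.

checkmate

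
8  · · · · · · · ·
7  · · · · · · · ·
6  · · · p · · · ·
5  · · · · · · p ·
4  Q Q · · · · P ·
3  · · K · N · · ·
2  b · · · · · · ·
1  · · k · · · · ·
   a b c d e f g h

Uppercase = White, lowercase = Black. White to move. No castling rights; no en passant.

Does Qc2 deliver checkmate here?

After Qc2: black king on c1; in check: yes, from the white queen on c2.
King squares — b1: attacked by Qc2; d1: attacked by Qc2; b2: attacked by Qc2; c2: attacked by Kc3; d2: attacked by Qc2.
Black has no legal moves → checkmate.

yes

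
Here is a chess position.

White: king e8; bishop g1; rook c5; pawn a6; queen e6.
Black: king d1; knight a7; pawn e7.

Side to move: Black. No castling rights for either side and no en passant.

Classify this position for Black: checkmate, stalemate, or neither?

neither

Black to move; black king on d1.
In check: no.
Legal moves for Black: Nc8, Nc6, Nb5, Kd2.
Black has 4 legal moves and is not in check → neither.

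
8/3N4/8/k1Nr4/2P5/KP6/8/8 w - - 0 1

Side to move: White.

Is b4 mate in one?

After b4: black king on a5; in check: yes, from the white pawn on b4.
King squares — a4: attacked by Ka3; b4: attacked by Ka3; b5: attacked by Pc4; a6: attacked by Nc5; b6: attacked by Nd7.
Black has no legal moves → checkmate.

yes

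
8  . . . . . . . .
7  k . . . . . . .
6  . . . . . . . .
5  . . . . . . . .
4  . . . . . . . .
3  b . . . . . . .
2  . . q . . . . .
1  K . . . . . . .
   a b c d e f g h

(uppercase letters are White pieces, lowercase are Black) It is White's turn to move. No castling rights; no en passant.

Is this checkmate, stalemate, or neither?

stalemate

White to move; white king on a1.
In check: no.
King squares — b1: attacked by Qc2; a2: attacked by Qc2; b2: attacked by Qc2.
Legal moves for White: none.
Not in check and no legal moves → stalemate.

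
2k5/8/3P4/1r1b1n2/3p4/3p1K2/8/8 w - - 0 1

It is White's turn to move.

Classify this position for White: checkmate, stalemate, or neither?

neither

White to move; white king on f3.
In check: yes, from the black bishop on d5.
Legal moves for White: Kg4, Kf4, Kf2.
White is in check but has 3 legal moves → neither.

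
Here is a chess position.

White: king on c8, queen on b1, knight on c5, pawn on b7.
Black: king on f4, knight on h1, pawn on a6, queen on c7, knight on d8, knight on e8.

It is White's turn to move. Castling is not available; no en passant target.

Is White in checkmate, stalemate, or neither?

checkmate

White to move; white king on c8.
In check: yes, from the black queen on c7.
King squares — b7: own pawn; c7: attacked by Ne8; d7: attacked by Qc7; b8: attacked by Qc7; d8: attacked by Qc7.
Legal moves for White: none.
In check with no legal moves → checkmate.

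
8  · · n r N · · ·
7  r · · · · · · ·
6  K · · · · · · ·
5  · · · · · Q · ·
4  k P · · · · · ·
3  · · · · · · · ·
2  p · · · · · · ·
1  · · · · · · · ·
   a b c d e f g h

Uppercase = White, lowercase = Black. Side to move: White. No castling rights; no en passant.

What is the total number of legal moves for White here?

0

White to move; king on a6.
In check: yes, from the black rook on a7.
Legal moves: none.
Count: 0.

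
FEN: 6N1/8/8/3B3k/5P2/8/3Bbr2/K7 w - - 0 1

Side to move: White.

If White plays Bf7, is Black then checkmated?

After Bf7: black king on h5; in check: yes, from the white bishop on f7.
Black has 2 legal replies: Kh4, Kg4.
In check but a legal move exists → not checkmate.

no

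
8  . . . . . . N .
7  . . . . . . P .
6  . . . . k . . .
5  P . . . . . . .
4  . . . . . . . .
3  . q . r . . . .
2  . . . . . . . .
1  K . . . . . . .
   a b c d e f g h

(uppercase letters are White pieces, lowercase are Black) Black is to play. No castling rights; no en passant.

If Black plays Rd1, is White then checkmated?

yes

After Rd1: white king on a1; in check: yes, from the black rook on d1.
King squares — b1: attacked by Rd1; a2: attacked by Qb3; b2: attacked by Qb3.
White has no legal moves → checkmate.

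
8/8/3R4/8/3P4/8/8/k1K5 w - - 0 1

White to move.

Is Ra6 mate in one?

yes

After Ra6: black king on a1; in check: yes, from the white rook on a6.
King squares — b1: attacked by Kc1; a2: attacked by Ra6; b2: attacked by Kc1.
Black has no legal moves → checkmate.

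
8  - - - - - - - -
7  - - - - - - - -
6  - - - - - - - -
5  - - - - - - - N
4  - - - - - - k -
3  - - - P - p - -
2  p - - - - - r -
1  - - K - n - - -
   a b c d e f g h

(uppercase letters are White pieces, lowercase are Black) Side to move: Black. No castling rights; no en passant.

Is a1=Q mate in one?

After a1=Q: white king on c1; in check: yes, from the black queen on a1.
King squares — b1: attacked by Qa1; d1: attacked by Qa1; b2: attacked by Qa1; c2: attacked by Ne1; d2: attacked by Rg2.
White has no legal moves → checkmate.

yes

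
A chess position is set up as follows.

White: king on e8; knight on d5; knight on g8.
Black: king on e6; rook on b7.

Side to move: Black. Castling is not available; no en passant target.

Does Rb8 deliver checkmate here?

yes

After Rb8: white king on e8; in check: yes, from the black rook on b8.
King squares — d7: attacked by Ke6; e7: attacked by Ke6; f7: attacked by Ke6; d8: attacked by Rb8; f8: attacked by Rb8.
White has no legal moves → checkmate.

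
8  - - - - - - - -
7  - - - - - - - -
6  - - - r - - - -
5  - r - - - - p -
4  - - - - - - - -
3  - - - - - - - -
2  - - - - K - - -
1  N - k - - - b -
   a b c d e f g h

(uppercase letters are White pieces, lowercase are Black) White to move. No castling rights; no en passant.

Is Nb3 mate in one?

no

After Nb3: black king on c1; in check: yes, from the white knight on b3.
Black has 4 legal replies: Kc2, Kb2, Kb1, Rxb3.
In check but a legal move exists → not checkmate.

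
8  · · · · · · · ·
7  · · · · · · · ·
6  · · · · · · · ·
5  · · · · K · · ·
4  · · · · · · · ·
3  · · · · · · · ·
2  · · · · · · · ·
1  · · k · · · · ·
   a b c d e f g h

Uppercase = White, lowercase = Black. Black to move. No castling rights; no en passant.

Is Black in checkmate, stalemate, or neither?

Black to move; black king on c1.
In check: no.
Legal moves for Black: Kd2, Kc2, Kb2, Kd1, Kb1.
Black has 5 legal moves and is not in check → neither.

neither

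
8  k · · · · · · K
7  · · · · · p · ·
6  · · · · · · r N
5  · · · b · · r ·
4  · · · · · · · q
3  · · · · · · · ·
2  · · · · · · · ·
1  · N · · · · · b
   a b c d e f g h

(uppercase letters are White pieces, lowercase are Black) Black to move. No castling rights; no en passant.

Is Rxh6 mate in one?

yes

After Rxh6: white king on h8; in check: yes, from the black rook on h6.
King squares — g7: attacked by Rg5; h7: attacked by Rh6; g8: attacked by Rg5.
White has no legal moves → checkmate.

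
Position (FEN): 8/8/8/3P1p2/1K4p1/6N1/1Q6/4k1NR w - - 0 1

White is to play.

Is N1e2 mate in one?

After N1e2: black king on e1; in check: yes, from the white rook on h1.
Black has 1 legal reply: Kf2.
In check but a legal move exists → not checkmate.

no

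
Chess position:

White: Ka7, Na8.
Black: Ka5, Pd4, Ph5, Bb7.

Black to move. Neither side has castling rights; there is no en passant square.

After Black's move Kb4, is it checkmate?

no

After Kb4: white king on a7; in check: no.
White is not in check, so this cannot be checkmate.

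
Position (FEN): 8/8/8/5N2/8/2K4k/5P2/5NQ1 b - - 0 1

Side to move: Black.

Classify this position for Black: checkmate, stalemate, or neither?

stalemate

Black to move; black king on h3.
In check: no.
King squares — g2: attacked by Qg1; h2: attacked by Nf1; g3: attacked by Nf1; g4: attacked by Qg1; h4: attacked by Nf5.
Legal moves for Black: none.
Not in check and no legal moves → stalemate.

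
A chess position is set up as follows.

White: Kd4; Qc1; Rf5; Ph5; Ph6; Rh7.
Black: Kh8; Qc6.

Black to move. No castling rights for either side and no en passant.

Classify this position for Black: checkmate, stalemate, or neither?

Black to move; black king on h8.
In check: yes, from the white rook on h7.
Legal moves for Black: Kg8, Kxh7.
Black is in check but has 2 legal moves → neither.

neither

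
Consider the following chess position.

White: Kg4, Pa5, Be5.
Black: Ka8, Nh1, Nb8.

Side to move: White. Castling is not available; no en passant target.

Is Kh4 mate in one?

After Kh4: black king on a8; in check: no.
Black is not in check, so this cannot be checkmate.

no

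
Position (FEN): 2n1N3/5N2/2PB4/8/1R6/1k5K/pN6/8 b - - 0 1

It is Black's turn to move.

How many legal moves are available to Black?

Black to move; king on b3.
In check: yes, from the white rook on b4.
Legal moves: Kc3, Ka3, Kc2.
Count: 3.

3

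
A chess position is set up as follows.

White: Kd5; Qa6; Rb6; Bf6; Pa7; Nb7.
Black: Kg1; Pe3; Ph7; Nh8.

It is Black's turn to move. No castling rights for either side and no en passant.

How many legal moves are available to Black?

9

Black to move; king on g1.
In check: no.
Legal moves: Nf7, Ng6, Kh2, Kg2, Kf2, Kh1, h6, e2, h5.
Count: 9.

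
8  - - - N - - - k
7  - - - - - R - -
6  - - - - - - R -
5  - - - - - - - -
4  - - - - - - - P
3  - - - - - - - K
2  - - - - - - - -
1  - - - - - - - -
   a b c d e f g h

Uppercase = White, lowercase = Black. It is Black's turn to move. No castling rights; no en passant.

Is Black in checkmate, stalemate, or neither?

stalemate

Black to move; black king on h8.
In check: no.
King squares — g7: attacked by Rg6; h7: attacked by Rf7; g8: attacked by Rg6.
Legal moves for Black: none.
Not in check and no legal moves → stalemate.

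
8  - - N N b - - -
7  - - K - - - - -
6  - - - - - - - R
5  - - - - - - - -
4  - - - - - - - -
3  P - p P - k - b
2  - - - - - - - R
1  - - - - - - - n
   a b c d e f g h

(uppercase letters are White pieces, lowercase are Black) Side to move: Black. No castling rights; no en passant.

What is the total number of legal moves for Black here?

21

Black to move; king on f3.
In check: no.
Legal moves: Bf7, Bed7, Bg6, Bc6, Bh5, Bb5, Ba4, Bxc8, Bhd7, Be6, Bf5, Bg4, Bg2, Bf1, Kg4, Kf4, Kg3, Ke3, Ng3, Nf2, c2.
Count: 21.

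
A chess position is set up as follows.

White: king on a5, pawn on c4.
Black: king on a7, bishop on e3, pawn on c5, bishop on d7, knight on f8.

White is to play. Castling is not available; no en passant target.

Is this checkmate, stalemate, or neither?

stalemate

White to move; white king on a5.
In check: no.
King squares — a4: attacked by Bd7; b4: attacked by Pc5; b5: attacked by Bd7; a6: attacked by Ka7; b6: attacked by Ka7.
Legal moves for White: none.
Not in check and no legal moves → stalemate.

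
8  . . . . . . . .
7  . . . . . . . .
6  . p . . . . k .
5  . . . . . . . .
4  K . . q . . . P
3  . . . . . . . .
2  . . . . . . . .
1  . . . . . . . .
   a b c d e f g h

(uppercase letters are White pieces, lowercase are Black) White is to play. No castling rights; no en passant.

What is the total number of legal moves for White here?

White to move; king on a4.
In check: yes, from the black queen on d4.
Legal moves: Kb5, Kb3, Ka3.
Count: 3.

3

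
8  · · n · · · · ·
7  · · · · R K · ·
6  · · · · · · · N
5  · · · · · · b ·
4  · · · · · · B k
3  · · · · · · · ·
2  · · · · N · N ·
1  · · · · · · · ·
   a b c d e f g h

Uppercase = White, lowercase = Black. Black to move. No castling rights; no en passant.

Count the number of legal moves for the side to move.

Black to move; king on h4.
In check: yes, from the white knight on g2.
Legal moves: none.
Count: 0.

0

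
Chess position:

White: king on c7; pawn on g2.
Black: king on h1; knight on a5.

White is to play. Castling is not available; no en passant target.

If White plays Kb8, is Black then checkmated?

After Kb8: black king on h1; in check: no.
Black is not in check, so this cannot be checkmate.

no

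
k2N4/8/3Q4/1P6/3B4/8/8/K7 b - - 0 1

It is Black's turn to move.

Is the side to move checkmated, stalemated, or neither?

stalemate

Black to move; black king on a8.
In check: no.
King squares — a7: attacked by Bd4; b7: attacked by Nd8; b8: attacked by Qd6.
Legal moves for Black: none.
Not in check and no legal moves → stalemate.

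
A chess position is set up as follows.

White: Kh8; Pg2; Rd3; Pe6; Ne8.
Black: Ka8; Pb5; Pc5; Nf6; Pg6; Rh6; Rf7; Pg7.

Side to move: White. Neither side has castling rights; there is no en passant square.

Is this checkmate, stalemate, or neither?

White to move; white king on h8.
In check: yes, from the black rook on h6.
King squares — g7: attacked by Rf7; h7: attacked by Nf6; g8: attacked by Nf6.
Legal moves for White: none.
In check with no legal moves → checkmate.

checkmate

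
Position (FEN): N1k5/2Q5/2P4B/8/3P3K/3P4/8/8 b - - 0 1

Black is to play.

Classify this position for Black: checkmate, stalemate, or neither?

Black to move; black king on c8.
In check: yes, from the white queen on c7.
King squares — b7: attacked by Pc6; c7: attacked by Na8; d7: attacked by Pc6; b8: attacked by Qc7; d8: attacked by Qc7.
Legal moves for Black: none.
In check with no legal moves → checkmate.

checkmate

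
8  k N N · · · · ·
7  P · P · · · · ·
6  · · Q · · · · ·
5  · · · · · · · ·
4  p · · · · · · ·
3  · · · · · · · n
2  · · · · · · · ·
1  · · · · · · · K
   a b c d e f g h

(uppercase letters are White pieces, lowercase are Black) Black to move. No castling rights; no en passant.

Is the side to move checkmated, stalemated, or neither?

checkmate

Black to move; black king on a8.
In check: yes, from the white queen on c6.
King squares — a7: attacked by Nc8; b7: attacked by Qc6; b8: attacked by Pa7.
Legal moves for Black: none.
In check with no legal moves → checkmate.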